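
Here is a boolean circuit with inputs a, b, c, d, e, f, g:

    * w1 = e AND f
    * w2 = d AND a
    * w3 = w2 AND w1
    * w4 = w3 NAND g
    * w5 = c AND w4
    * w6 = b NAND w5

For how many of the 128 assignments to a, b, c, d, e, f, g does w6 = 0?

31

w6 = b NAND w5 must be 0, so both b = 1 and w5 = 1.
Enumerating the 128 input combinations, 31 give w6 = 0 and 97 give w6 = 1.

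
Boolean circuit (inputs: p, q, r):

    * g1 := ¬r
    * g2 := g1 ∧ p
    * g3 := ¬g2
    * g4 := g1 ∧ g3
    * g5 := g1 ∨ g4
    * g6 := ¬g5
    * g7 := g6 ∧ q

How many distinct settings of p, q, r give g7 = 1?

2

g7 = g6 ∧ q must be 1, so both g6 = 1 and q = 1.
g6 = ¬g5 must be 1, so g5 = 0.
Satisfying assignments:
  p=0, q=1, r=1
  p=1, q=1, r=1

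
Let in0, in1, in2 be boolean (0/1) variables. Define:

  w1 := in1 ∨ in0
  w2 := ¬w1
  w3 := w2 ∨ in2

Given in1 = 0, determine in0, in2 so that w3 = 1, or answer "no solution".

Check with in1 = 0 and in0=0, in2=1:
w1 = in1 ∨ in0 = 0 ∨ 0 = 0
w2 = ¬w1 = ¬0 = 1
w3 = w2 ∨ in2 = 1 ∨ 1 = 1
So w3 = 1.

in0=0 in2=1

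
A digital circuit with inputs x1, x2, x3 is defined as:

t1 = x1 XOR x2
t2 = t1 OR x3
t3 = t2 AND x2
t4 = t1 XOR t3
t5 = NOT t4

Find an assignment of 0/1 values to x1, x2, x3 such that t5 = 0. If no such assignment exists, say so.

t5 = NOT t4 must be 0, so t4 = 1.
t4 = t1 XOR t3 must be 1, so t1 and t3 differ.
Check with x1=1 x2=0 x3=1:
t1 = x1 XOR x2 = 1 XOR 0 = 1
t2 = t1 OR x3 = 1 OR 1 = 1
t3 = t2 AND x2 = 1 AND 0 = 0
t4 = t1 XOR t3 = 1 XOR 0 = 1
t5 = NOT t4 = NOT 1 = 0
So t5 = 0 as required.

x1=1 x2=0 x3=1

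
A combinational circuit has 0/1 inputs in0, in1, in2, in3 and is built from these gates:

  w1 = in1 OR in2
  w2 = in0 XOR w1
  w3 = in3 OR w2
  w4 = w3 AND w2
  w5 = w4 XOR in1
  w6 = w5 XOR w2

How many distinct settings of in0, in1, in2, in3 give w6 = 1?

w6 = w5 XOR w2 must be 1, so w5 and w2 differ.
Enumerating the 16 input combinations, 8 give w6 = 1 and 8 give w6 = 0.

8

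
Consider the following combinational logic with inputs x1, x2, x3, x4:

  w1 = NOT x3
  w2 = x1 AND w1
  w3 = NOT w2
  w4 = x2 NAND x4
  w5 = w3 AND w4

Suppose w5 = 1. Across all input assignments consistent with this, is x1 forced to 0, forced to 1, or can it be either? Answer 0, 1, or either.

Both values of x1 occur among assignments with w5 = 1:
  x1=0: x1=0, x2=0, x3=0, x4=0
  x1=1: x1=1, x2=0, x3=1, x4=0

either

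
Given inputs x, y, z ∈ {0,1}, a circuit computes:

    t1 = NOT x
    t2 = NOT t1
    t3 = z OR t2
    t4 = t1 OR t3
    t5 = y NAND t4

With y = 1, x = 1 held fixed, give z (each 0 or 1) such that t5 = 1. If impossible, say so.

With y = 1, x = 1 fixed, none of the 2 settings of z give t5 = 1.
For example, with z=0:
t1 = NOT x = NOT 1 = 0
t2 = NOT t1 = NOT 0 = 1
t3 = z OR t2 = 0 OR 1 = 1
t4 = t1 OR t3 = 0 OR 1 = 1
t5 = y NAND t4 = 1 NAND 1 = 0
giving t5 = 0 ≠ 1.

no solution exists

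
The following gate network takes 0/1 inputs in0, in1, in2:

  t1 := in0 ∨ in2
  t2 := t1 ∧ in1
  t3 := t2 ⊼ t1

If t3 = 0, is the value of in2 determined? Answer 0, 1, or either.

either

Both values of in2 occur among assignments with t3 = 0:
  in2=0: in0=1, in1=1, in2=0
  in2=1: in0=0, in1=1, in2=1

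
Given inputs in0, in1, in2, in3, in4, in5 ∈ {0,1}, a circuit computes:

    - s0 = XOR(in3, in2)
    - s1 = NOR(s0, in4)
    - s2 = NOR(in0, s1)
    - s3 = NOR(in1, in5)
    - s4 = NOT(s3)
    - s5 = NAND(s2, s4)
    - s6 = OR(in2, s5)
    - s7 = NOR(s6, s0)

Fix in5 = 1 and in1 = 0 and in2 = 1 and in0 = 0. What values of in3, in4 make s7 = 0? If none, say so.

in3=1, in4=1

s7 = NOR(s6, s0) must be 0, so at least one of s6, s0 is 1.
Check with in5 = 1 and in1 = 0 and in2 = 1 and in0 = 0 and in3=1, in4=1:
s0 = XOR(in3, in2) = XOR(1, 1) = 0
s1 = NOR(s0, in4) = NOR(0, 1) = 0
s2 = NOR(in0, s1) = NOR(0, 0) = 1
s3 = NOR(in1, in5) = NOR(0, 1) = 0
s4 = NOT(s3) = NOT 0 = 1
s5 = NAND(s2, s4) = NAND(1, 1) = 0
s6 = OR(in2, s5) = OR(1, 0) = 1
s7 = NOR(s6, s0) = NOR(1, 0) = 0
So s7 = 0.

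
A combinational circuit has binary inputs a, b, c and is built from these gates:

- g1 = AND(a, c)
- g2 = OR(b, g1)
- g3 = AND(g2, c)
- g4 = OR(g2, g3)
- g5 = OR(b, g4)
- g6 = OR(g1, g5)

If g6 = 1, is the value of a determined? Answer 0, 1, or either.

either

Both values of a occur among assignments with g6 = 1:
  a=0: a=0, b=1, c=0
  a=1: a=1, b=0, c=1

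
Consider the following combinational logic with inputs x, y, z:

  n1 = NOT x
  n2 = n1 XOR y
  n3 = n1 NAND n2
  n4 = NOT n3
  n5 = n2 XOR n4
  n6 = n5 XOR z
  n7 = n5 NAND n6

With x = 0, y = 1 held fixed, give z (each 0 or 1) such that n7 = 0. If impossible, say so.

With x = 0, y = 1 fixed, none of the 2 settings of z give n7 = 0.
For example, with z=0:
n1 = NOT x = NOT 0 = 1
n2 = n1 XOR y = 1 XOR 1 = 0
n3 = n1 NAND n2 = 1 NAND 0 = 1
n4 = NOT n3 = NOT 1 = 0
n5 = n2 XOR n4 = 0 XOR 0 = 0
n6 = n5 XOR z = 0 XOR 0 = 0
n7 = n5 NAND n6 = 0 NAND 0 = 1
giving n7 = 1 ≠ 0.

no solution exists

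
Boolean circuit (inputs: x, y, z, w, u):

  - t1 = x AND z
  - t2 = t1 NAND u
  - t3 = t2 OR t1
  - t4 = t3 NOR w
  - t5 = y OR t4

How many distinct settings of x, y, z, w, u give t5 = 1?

t5 = y OR t4 must be 1, so at least one of y, t4 is 1.
Enumerating the 32 input combinations, 16 give t5 = 1 and 16 give t5 = 0.

16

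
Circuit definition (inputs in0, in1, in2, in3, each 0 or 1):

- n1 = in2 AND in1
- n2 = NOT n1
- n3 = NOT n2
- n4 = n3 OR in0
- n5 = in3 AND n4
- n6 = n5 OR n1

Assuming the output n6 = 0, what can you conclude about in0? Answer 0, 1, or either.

Both values of in0 occur among assignments with n6 = 0:
  in0=0: in0=0, in1=0, in2=0, in3=0
  in0=1: in0=1, in1=0, in2=0, in3=0

either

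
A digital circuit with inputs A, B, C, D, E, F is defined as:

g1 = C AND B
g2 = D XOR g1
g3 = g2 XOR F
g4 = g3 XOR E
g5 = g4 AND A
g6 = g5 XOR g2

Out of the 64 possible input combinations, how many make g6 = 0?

g6 = g5 XOR g2 must be 0, so g5 and g2 are equal.
Enumerating the 64 input combinations, 32 give g6 = 0 and 32 give g6 = 1.

32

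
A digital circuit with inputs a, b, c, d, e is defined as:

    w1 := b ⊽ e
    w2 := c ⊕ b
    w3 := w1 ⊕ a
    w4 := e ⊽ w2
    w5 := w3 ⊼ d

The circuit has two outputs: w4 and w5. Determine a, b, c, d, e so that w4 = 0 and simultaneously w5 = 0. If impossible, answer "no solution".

a=1, b=0, c=0, d=1, e=1

Check with a=1, b=0, c=0, d=1, e=1:
w1 = b ⊽ e = 0 ⊽ 1 = 0
w2 = c ⊕ b = 0 ⊕ 0 = 0
w3 = w1 ⊕ a = 0 ⊕ 1 = 1
w4 = e ⊽ w2 = 1 ⊽ 0 = 0
w5 = w3 ⊼ d = 1 ⊼ 1 = 0
So w4 = 0 and w5 = 0.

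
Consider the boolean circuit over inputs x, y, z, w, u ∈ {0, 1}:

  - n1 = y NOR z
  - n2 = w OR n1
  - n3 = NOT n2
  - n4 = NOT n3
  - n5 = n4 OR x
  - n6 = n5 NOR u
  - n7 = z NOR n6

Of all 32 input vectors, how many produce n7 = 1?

n7 = z NOR n6 must be 1, so both z = 0 and n6 = 0.
Enumerating the 32 input combinations, 15 give n7 = 1 and 17 give n7 = 0.

15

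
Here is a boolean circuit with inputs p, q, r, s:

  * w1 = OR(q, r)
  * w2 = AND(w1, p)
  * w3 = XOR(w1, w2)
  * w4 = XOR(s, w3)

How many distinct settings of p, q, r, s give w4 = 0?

w4 = XOR(s, w3) must be 0, so s and w3 are equal.
Enumerating the 16 input combinations, 8 give w4 = 0 and 8 give w4 = 1.

8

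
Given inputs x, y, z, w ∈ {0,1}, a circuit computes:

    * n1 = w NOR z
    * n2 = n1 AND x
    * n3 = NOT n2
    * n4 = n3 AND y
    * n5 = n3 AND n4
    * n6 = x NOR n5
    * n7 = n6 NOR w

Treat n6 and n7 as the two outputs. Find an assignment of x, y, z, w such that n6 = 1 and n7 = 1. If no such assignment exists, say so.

Across all 16 input combinations, none give both n6 = 1 and n7 = 1.

no solution exists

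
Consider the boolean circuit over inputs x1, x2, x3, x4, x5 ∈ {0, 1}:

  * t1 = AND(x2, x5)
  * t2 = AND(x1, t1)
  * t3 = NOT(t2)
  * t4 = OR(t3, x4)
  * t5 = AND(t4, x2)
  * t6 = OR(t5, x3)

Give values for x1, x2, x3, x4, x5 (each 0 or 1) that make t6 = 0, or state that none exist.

x1=1 x2=0 x3=0 x4=0 x5=0

t6 = OR(t5, x3) must be 0, so both t5 = 0 and x3 = 0.
t5 = AND(t4, x2) must be 0, so at least one of t4, x2 is 0.
Check with x1=1 x2=0 x3=0 x4=0 x5=0:
t1 = AND(x2, x5) = AND(0, 0) = 0
t2 = AND(x1, t1) = AND(1, 0) = 0
t3 = NOT(t2) = NOT 0 = 1
t4 = OR(t3, x4) = OR(1, 0) = 1
t5 = AND(t4, x2) = AND(1, 0) = 0
t6 = OR(t5, x3) = OR(0, 0) = 0
So t6 = 0 as required.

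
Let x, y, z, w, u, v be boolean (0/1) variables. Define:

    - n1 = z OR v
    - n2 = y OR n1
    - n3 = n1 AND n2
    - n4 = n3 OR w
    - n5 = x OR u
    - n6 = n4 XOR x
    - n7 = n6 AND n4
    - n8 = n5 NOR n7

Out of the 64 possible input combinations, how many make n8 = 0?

62

n8 = n5 NOR n7 must be 0, so at least one of n5, n7 is 1.
Enumerating the 64 input combinations, 62 give n8 = 0 and 2 give n8 = 1.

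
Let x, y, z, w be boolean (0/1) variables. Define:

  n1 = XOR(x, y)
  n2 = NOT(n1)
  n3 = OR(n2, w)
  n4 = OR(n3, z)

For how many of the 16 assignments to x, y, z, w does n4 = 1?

14

n4 = OR(n3, z) must be 1, so at least one of n3, z is 1.
Enumerating the 16 input combinations, 14 give n4 = 1 and 2 give n4 = 0.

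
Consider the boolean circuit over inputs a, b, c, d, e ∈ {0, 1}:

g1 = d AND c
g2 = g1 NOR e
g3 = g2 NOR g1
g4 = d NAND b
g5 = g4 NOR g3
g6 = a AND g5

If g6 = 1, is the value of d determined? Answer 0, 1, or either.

g6 = a AND g5 must be 1, so both a = 1 and g5 = 1.
g5 = g4 NOR g3 must be 1, so both g4 = 0 and g3 = 0.
Every assignment with g6 = 1 has d = 1; there are 3 such assignment(s).
  a=1, b=1, c=0, d=1, e=0
  a=1, b=1, c=1, d=1, e=0
  a=1, b=1, c=1, d=1, e=1

1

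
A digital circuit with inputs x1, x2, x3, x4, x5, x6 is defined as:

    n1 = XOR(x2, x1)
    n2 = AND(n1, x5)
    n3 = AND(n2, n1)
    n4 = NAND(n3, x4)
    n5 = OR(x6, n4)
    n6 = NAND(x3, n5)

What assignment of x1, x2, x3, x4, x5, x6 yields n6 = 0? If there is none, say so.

x1=0 x2=1 x3=1 x4=1 x5=1 x6=1

n6 = NAND(x3, n5) must be 0, so both x3 = 1 and n5 = 1.
Check with x1=0 x2=1 x3=1 x4=1 x5=1 x6=1:
n1 = XOR(x2, x1) = XOR(1, 0) = 1
n2 = AND(n1, x5) = AND(1, 1) = 1
n3 = AND(n2, n1) = AND(1, 1) = 1
n4 = NAND(n3, x4) = NAND(1, 1) = 0
n5 = OR(x6, n4) = OR(1, 0) = 1
n6 = NAND(x3, n5) = NAND(1, 1) = 0
So n6 = 0 as required.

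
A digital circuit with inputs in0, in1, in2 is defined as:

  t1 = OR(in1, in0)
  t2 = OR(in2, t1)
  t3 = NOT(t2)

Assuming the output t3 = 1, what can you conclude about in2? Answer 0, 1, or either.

0

t3 = NOT(t2) must be 1, so t2 = 0.
t2 = OR(in2, t1) must be 0, so both in2 = 0 and t1 = 0.
t1 = OR(in1, in0) must be 0, so both in1 = 0 and in0 = 0.
Every assignment with t3 = 1 has in2 = 0; there are 1 such assignment(s).
  in0=0, in1=0, in2=0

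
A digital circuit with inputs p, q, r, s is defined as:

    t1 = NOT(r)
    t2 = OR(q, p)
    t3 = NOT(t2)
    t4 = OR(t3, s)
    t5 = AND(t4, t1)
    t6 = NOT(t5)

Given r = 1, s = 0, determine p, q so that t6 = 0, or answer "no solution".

With r = 1, s = 0 fixed, none of the 4 settings of p, q give t6 = 0.
For example, with p=0, q=1:
t1 = NOT(r) = NOT 1 = 0
t2 = OR(q, p) = OR(1, 0) = 1
t3 = NOT(t2) = NOT 1 = 0
t4 = OR(t3, s) = OR(0, 0) = 0
t5 = AND(t4, t1) = AND(0, 0) = 0
t6 = NOT(t5) = NOT 0 = 1
giving t6 = 1 ≠ 0.

no solution exists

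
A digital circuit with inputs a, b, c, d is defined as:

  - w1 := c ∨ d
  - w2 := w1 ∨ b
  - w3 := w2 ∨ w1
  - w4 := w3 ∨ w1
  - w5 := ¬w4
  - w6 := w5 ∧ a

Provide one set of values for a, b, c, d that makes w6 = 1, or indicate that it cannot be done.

Check with a=1, b=0, c=0, d=0:
w1 = c ∨ d = 0 ∨ 0 = 0
w2 = w1 ∨ b = 0 ∨ 0 = 0
w3 = w2 ∨ w1 = 0 ∨ 0 = 0
w4 = w3 ∨ w1 = 0 ∨ 0 = 0
w5 = ¬w4 = ¬0 = 1
w6 = w5 ∧ a = 1 ∧ 1 = 1
So w6 = 1 as required.

a=1, b=0, c=0, d=0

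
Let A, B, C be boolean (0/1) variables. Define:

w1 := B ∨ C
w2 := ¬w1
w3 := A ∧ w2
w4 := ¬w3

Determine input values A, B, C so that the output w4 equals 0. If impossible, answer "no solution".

A=1, B=0, C=0

w4 = ¬w3 must be 0, so w3 = 1.
Check with A=1, B=0, C=0:
w1 = B ∨ C = 0 ∨ 0 = 0
w2 = ¬w1 = ¬0 = 1
w3 = A ∧ w2 = 1 ∧ 1 = 1
w4 = ¬w3 = ¬1 = 0
So w4 = 0 as required.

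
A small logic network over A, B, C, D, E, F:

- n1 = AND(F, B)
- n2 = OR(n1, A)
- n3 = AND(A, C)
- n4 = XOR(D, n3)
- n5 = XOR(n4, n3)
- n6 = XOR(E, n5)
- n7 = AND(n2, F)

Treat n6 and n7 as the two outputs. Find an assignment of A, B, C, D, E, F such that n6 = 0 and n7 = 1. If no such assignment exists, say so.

Check with A=0, B=1, C=0, D=0, E=0, F=1:
n1 = AND(F, B) = AND(1, 1) = 1
n2 = OR(n1, A) = OR(1, 0) = 1
n3 = AND(A, C) = AND(0, 0) = 0
n4 = XOR(D, n3) = XOR(0, 0) = 0
n5 = XOR(n4, n3) = XOR(0, 0) = 0
n6 = XOR(E, n5) = XOR(0, 0) = 0
n7 = AND(n2, F) = AND(1, 1) = 1
So n6 = 0 and n7 = 1.

A=0, B=1, C=0, D=0, E=0, F=1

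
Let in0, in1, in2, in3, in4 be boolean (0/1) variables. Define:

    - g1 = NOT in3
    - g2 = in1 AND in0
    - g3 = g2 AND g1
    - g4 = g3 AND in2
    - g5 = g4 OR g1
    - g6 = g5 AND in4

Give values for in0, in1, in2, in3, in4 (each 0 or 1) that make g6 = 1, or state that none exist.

in0=1, in1=0, in2=1, in3=0, in4=1

g6 = g5 AND in4 must be 1, so both g5 = 1 and in4 = 1.
g5 = g4 OR g1 must be 1, so at least one of g4, g1 is 1.
Check with in0=1, in1=0, in2=1, in3=0, in4=1:
g1 = NOT in3 = NOT 0 = 1
g2 = in1 AND in0 = 0 AND 1 = 0
g3 = g2 AND g1 = 0 AND 1 = 0
g4 = g3 AND in2 = 0 AND 1 = 0
g5 = g4 OR g1 = 0 OR 1 = 1
g6 = g5 AND in4 = 1 AND 1 = 1
So g6 = 1 as required.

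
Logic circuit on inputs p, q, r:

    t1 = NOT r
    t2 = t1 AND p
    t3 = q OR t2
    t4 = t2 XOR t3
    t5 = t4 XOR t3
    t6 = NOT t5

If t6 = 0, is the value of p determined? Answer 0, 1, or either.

1

t6 = NOT t5 must be 0, so t5 = 1.
t5 = t4 XOR t3 must be 1, so t4 and t3 differ.
Every assignment with t6 = 0 has p = 1; there are 2 such assignment(s).
  p=1, q=0, r=0
  p=1, q=1, r=0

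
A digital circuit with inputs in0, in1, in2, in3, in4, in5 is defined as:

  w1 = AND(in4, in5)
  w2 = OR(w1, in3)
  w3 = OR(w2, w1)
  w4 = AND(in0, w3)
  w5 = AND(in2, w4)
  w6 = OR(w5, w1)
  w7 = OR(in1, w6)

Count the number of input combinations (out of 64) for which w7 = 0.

21

w7 = OR(in1, w6) must be 0, so both in1 = 0 and w6 = 0.
w6 = OR(w5, w1) must be 0, so both w5 = 0 and w1 = 0.
Enumerating the 64 input combinations, 21 give w7 = 0 and 43 give w7 = 1.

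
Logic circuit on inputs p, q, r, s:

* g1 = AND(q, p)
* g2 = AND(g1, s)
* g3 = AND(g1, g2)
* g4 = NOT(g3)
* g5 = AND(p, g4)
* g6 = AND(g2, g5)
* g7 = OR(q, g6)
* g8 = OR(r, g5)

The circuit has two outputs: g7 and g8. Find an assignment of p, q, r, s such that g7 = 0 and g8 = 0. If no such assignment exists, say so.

p=0, q=0, r=0, s=1

Check with p=0, q=0, r=0, s=1:
g1 = AND(q, p) = AND(0, 0) = 0
g2 = AND(g1, s) = AND(0, 1) = 0
g3 = AND(g1, g2) = AND(0, 0) = 0
g4 = NOT(g3) = NOT 0 = 1
g5 = AND(p, g4) = AND(0, 1) = 0
g6 = AND(g2, g5) = AND(0, 0) = 0
g7 = OR(q, g6) = OR(0, 0) = 0
g8 = OR(r, g5) = OR(0, 0) = 0
So g7 = 0 and g8 = 0.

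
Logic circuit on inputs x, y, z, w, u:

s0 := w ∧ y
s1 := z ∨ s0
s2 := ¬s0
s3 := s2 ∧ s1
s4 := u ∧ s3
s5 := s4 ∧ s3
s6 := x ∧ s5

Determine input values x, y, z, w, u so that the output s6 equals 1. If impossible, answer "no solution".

x=1, y=0, z=1, w=1, u=1

s6 = x ∧ s5 must be 1, so both x = 1 and s5 = 1.
Check with x=1, y=0, z=1, w=1, u=1:
s0 = w ∧ y = 1 ∧ 0 = 0
s1 = z ∨ s0 = 1 ∨ 0 = 1
s2 = ¬s0 = ¬0 = 1
s3 = s2 ∧ s1 = 1 ∧ 1 = 1
s4 = u ∧ s3 = 1 ∧ 1 = 1
s5 = s4 ∧ s3 = 1 ∧ 1 = 1
s6 = x ∧ s5 = 1 ∧ 1 = 1
So s6 = 1 as required.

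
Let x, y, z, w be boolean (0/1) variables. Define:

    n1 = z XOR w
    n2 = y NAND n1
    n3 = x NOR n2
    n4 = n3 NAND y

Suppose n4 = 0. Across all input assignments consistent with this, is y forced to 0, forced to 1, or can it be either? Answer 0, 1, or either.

1

n4 = n3 NAND y must be 0, so both n3 = 1 and y = 1.
n3 = x NOR n2 must be 1, so both x = 0 and n2 = 0.
n2 = y NAND n1 must be 0, so both y = 1 and n1 = 1.
Every assignment with n4 = 0 has y = 1; there are 2 such assignment(s).
  x=0, y=1, z=0, w=1
  x=0, y=1, z=1, w=0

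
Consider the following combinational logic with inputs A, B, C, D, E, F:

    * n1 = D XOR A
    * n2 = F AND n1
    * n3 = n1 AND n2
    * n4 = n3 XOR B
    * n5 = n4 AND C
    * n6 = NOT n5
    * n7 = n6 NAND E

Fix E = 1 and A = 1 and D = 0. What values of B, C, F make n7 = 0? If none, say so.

Check with E = 1 and A = 1 and D = 0 and B=1, C=1, F=1:
n1 = D XOR A = 0 XOR 1 = 1
n2 = F AND n1 = 1 AND 1 = 1
n3 = n1 AND n2 = 1 AND 1 = 1
n4 = n3 XOR B = 1 XOR 1 = 0
n5 = n4 AND C = 0 AND 1 = 0
n6 = NOT n5 = NOT 0 = 1
n7 = n6 NAND E = 1 NAND 1 = 0
So n7 = 0.

B=1 C=1 F=1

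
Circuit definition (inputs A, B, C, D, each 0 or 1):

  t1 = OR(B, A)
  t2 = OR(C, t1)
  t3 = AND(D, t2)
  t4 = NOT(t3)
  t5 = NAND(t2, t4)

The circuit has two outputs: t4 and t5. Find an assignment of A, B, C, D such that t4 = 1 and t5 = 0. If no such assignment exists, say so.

Check with A=0 B=0 C=1 D=0:
t1 = OR(B, A) = OR(0, 0) = 0
t2 = OR(C, t1) = OR(1, 0) = 1
t3 = AND(D, t2) = AND(0, 1) = 0
t4 = NOT(t3) = NOT 0 = 1
t5 = NAND(t2, t4) = NAND(1, 1) = 0
So t4 = 1 and t5 = 0.

A=0 B=0 C=1 D=0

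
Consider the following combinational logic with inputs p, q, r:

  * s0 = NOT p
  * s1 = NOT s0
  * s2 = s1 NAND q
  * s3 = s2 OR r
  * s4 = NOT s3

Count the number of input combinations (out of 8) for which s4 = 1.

s4 = NOT s3 must be 1, so s3 = 0.
s3 = s2 OR r must be 0, so both s2 = 0 and r = 0.
s2 = s1 NAND q must be 0, so both s1 = 1 and q = 1.
Satisfying assignments:
  p=1, q=1, r=0

1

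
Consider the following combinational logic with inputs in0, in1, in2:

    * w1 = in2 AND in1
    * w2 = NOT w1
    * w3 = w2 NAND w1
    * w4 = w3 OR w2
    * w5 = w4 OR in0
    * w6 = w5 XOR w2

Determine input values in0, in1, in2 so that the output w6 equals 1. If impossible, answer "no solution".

w6 = w5 XOR w2 must be 1, so w5 and w2 differ.
Check with in0=0 in1=1 in2=1:
w1 = in2 AND in1 = 1 AND 1 = 1
w2 = NOT w1 = NOT 1 = 0
w3 = w2 NAND w1 = 0 NAND 1 = 1
w4 = w3 OR w2 = 1 OR 0 = 1
w5 = w4 OR in0 = 1 OR 0 = 1
w6 = w5 XOR w2 = 1 XOR 0 = 1
So w6 = 1 as required.

in0=0 in1=1 in2=1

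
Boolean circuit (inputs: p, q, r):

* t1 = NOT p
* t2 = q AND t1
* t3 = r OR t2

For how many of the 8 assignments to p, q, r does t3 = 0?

t3 = r OR t2 must be 0, so both r = 0 and t2 = 0.
t2 = q AND t1 must be 0, so at least one of q, t1 is 0.
Satisfying assignments:
  p=0, q=0, r=0
  p=1, q=0, r=0
  p=1, q=1, r=0

3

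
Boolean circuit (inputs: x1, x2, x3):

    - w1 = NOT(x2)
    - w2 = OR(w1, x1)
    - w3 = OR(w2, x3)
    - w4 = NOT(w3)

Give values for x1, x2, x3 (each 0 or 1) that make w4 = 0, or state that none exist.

x1=1, x2=0, x3=0

w4 = NOT(w3) must be 0, so w3 = 1.
w3 = OR(w2, x3) must be 1, so at least one of w2, x3 is 1.
Check with x1=1, x2=0, x3=0:
w1 = NOT(x2) = NOT 0 = 1
w2 = OR(w1, x1) = OR(1, 1) = 1
w3 = OR(w2, x3) = OR(1, 0) = 1
w4 = NOT(w3) = NOT 1 = 0
So w4 = 0 as required.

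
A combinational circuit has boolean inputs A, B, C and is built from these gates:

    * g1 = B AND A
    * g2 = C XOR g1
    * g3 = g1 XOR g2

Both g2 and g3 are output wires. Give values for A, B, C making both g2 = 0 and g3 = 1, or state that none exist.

A=1, B=1, C=1

Check with A=1, B=1, C=1:
g1 = B AND A = 1 AND 1 = 1
g2 = C XOR g1 = 1 XOR 1 = 0
g3 = g1 XOR g2 = 1 XOR 0 = 1
So g2 = 0 and g3 = 1.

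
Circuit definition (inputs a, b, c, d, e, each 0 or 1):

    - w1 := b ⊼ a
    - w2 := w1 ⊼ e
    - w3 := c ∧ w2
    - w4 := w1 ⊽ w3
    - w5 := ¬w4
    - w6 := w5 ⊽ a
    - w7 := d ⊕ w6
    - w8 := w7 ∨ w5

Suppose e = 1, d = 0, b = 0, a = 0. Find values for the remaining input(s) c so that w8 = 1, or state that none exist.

w8 = w7 ∨ w5 must be 1, so at least one of w7, w5 is 1.
Check with e = 1, d = 0, b = 0, a = 0 and c=0:
w1 = b ⊼ a = 0 ⊼ 0 = 1
w2 = w1 ⊼ e = 1 ⊼ 1 = 0
w3 = c ∧ w2 = 0 ∧ 0 = 0
w4 = w1 ⊽ w3 = 1 ⊽ 0 = 0
w5 = ¬w4 = ¬0 = 1
w6 = w5 ⊽ a = 1 ⊽ 0 = 0
w7 = d ⊕ w6 = 0 ⊕ 0 = 0
w8 = w7 ∨ w5 = 0 ∨ 1 = 1
So w8 = 1.

c=0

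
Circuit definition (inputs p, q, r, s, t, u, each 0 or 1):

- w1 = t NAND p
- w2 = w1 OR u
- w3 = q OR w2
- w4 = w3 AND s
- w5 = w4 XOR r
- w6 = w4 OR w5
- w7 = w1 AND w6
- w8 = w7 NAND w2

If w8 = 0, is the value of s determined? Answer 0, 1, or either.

either

Both values of s occur among assignments with w8 = 0:
  s=0: p=0, q=0, r=1, s=0, t=0, u=0
  s=1: p=0, q=0, r=0, s=1, t=0, u=0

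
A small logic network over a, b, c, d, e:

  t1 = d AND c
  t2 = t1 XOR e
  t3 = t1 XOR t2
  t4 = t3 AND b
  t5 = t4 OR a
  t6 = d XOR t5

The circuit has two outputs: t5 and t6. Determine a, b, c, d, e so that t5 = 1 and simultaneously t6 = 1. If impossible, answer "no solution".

a=1 b=0 c=0 d=0 e=0

Check with a=1 b=0 c=0 d=0 e=0:
t1 = d AND c = 0 AND 0 = 0
t2 = t1 XOR e = 0 XOR 0 = 0
t3 = t1 XOR t2 = 0 XOR 0 = 0
t4 = t3 AND b = 0 AND 0 = 0
t5 = t4 OR a = 0 OR 1 = 1
t6 = d XOR t5 = 0 XOR 1 = 1
So t5 = 1 and t6 = 1.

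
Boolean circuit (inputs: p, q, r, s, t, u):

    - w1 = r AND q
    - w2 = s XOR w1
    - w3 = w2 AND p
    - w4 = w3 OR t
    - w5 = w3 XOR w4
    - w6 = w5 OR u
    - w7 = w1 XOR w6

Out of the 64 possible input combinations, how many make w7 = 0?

w7 = w1 XOR w6 must be 0, so w1 and w6 are equal.
Enumerating the 64 input combinations, 26 give w7 = 0 and 38 give w7 = 1.

26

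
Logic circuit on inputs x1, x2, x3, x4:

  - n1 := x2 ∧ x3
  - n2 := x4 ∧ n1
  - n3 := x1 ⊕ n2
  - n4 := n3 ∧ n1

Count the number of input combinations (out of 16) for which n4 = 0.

14

n4 = n3 ∧ n1 must be 0, so at least one of n3, n1 is 0.
Enumerating the 16 input combinations, 14 give n4 = 0 and 2 give n4 = 1.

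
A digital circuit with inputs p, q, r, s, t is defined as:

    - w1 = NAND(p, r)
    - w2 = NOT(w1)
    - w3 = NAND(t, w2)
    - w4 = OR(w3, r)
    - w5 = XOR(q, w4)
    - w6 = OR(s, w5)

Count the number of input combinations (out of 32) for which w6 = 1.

24

w6 = OR(s, w5) must be 1, so at least one of s, w5 is 1.
Enumerating the 32 input combinations, 24 give w6 = 1 and 8 give w6 = 0.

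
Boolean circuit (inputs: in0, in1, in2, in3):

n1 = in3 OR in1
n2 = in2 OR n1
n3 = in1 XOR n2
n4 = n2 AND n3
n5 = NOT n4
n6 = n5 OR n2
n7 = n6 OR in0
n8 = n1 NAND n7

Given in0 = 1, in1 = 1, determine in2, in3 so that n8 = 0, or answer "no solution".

in2=0, in3=1

Check with in0 = 1, in1 = 1 and in2=0, in3=1:
n1 = in3 OR in1 = 1 OR 1 = 1
n2 = in2 OR n1 = 0 OR 1 = 1
n3 = in1 XOR n2 = 1 XOR 1 = 0
n4 = n2 AND n3 = 1 AND 0 = 0
n5 = NOT n4 = NOT 0 = 1
n6 = n5 OR n2 = 1 OR 1 = 1
n7 = n6 OR in0 = 1 OR 1 = 1
n8 = n1 NAND n7 = 1 NAND 1 = 0
So n8 = 0.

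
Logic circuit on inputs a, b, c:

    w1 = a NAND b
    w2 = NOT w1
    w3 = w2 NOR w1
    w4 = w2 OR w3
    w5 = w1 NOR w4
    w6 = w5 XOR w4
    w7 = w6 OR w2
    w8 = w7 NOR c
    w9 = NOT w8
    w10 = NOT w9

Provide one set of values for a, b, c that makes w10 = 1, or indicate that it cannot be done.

a=0, b=1, c=0

w10 = NOT w9 must be 1, so w9 = 0.
Check with a=0, b=1, c=0:
w1 = a NAND b = 0 NAND 1 = 1
w2 = NOT w1 = NOT 1 = 0
w3 = w2 NOR w1 = 0 NOR 1 = 0
w4 = w2 OR w3 = 0 OR 0 = 0
w5 = w1 NOR w4 = 1 NOR 0 = 0
w6 = w5 XOR w4 = 0 XOR 0 = 0
w7 = w6 OR w2 = 0 OR 0 = 0
w8 = w7 NOR c = 0 NOR 0 = 1
w9 = NOT w8 = NOT 1 = 0
w10 = NOT w9 = NOT 0 = 1
So w10 = 1 as required.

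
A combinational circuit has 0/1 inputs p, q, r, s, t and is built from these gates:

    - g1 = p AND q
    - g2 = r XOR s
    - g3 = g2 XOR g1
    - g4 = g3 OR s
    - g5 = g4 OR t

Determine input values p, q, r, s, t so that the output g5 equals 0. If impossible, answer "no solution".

g5 = g4 OR t must be 0, so both g4 = 0 and t = 0.
Check with p=1 q=0 r=0 s=0 t=0:
g1 = p AND q = 1 AND 0 = 0
g2 = r XOR s = 0 XOR 0 = 0
g3 = g2 XOR g1 = 0 XOR 0 = 0
g4 = g3 OR s = 0 OR 0 = 0
g5 = g4 OR t = 0 OR 0 = 0
So g5 = 0 as required.

p=1 q=0 r=0 s=0 t=0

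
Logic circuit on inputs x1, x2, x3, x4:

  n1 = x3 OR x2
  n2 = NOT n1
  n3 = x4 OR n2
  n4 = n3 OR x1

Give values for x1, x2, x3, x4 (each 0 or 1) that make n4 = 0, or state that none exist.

n4 = n3 OR x1 must be 0, so both n3 = 0 and x1 = 0.
Check with x1=0 x2=1 x3=1 x4=0:
n1 = x3 OR x2 = 1 OR 1 = 1
n2 = NOT n1 = NOT 1 = 0
n3 = x4 OR n2 = 0 OR 0 = 0
n4 = n3 OR x1 = 0 OR 0 = 0
So n4 = 0 as required.

x1=0 x2=1 x3=1 x4=0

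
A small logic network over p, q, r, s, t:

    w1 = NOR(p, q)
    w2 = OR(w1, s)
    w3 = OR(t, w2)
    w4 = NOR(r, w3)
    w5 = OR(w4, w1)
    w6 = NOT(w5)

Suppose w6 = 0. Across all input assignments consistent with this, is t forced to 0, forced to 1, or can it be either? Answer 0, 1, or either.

either

Both values of t occur among assignments with w6 = 0:
  t=0: p=0, q=0, r=0, s=0, t=0
  t=1: p=0, q=0, r=0, s=0, t=1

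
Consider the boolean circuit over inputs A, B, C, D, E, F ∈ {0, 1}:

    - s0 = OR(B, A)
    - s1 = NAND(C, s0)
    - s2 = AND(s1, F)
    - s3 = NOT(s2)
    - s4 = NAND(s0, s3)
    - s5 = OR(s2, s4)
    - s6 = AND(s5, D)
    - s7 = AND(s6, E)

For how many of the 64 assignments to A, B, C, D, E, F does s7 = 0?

57

s7 = AND(s6, E) must be 0, so at least one of s6, E is 0.
Enumerating the 64 input combinations, 57 give s7 = 0 and 7 give s7 = 1.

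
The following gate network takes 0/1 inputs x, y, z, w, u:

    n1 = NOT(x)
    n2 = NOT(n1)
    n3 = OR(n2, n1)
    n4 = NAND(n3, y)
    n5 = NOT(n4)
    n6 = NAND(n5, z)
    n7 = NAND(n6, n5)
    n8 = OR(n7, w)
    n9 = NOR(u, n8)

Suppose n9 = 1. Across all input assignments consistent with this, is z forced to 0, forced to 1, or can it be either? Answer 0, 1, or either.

n9 = NOR(u, n8) must be 1, so both u = 0 and n8 = 0.
Every assignment with n9 = 1 has z = 0; there are 2 such assignment(s).
  x=0, y=1, z=0, w=0, u=0
  x=1, y=1, z=0, w=0, u=0

0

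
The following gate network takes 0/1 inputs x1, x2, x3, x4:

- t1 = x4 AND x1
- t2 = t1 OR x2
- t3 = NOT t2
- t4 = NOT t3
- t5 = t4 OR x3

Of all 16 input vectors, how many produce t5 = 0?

t5 = t4 OR x3 must be 0, so both t4 = 0 and x3 = 0.
t4 = NOT t3 must be 0, so t3 = 1.
t3 = NOT t2 must be 1, so t2 = 0.
Satisfying assignments:
  x1=0, x2=0, x3=0, x4=0
  x1=0, x2=0, x3=0, x4=1
  x1=1, x2=0, x3=0, x4=0

3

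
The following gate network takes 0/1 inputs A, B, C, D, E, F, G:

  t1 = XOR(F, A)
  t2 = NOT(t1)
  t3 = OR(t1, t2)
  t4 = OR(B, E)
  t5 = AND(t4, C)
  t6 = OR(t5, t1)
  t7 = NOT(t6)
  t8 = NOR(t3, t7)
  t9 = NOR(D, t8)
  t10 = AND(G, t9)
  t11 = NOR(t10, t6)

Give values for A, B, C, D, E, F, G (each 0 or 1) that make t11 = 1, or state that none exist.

A=0, B=1, C=0, D=1, E=0, F=0, G=1

t11 = NOR(t10, t6) must be 1, so both t10 = 0 and t6 = 0.
t10 = AND(G, t9) must be 0, so at least one of G, t9 is 0.
t6 = OR(t5, t1) must be 0, so both t5 = 0 and t1 = 0.
Check with A=0, B=1, C=0, D=1, E=0, F=0, G=1:
t1 = XOR(F, A) = XOR(0, 0) = 0
t2 = NOT(t1) = NOT 0 = 1
t3 = OR(t1, t2) = OR(0, 1) = 1
t4 = OR(B, E) = OR(1, 0) = 1
t5 = AND(t4, C) = AND(1, 0) = 0
t6 = OR(t5, t1) = OR(0, 0) = 0
t7 = NOT(t6) = NOT 0 = 1
t8 = NOR(t3, t7) = NOR(1, 1) = 0
t9 = NOR(D, t8) = NOR(1, 0) = 0
t10 = AND(G, t9) = AND(1, 0) = 0
t11 = NOR(t10, t6) = NOR(0, 0) = 1
So t11 = 1 as required.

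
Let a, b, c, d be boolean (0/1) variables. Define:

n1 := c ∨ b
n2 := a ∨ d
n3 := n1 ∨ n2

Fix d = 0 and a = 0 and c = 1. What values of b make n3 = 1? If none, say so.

b=1

n3 = n1 ∨ n2 must be 1, so at least one of n1, n2 is 1.
Check with d = 0 and a = 0 and c = 1 and b=1:
n1 = c ∨ b = 1 ∨ 1 = 1
n2 = a ∨ d = 0 ∨ 0 = 0
n3 = n1 ∨ n2 = 1 ∨ 0 = 1
So n3 = 1.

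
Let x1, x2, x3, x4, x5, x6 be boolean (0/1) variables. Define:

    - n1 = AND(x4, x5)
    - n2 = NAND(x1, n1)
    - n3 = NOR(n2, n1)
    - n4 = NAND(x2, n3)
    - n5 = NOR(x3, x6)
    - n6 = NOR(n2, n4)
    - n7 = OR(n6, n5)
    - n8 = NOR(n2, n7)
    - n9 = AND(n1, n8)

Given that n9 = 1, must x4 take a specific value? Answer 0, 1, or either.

1

n9 = AND(n1, n8) must be 1, so both n1 = 1 and n8 = 1.
Every assignment with n9 = 1 has x4 = 1; there are 6 such assignment(s).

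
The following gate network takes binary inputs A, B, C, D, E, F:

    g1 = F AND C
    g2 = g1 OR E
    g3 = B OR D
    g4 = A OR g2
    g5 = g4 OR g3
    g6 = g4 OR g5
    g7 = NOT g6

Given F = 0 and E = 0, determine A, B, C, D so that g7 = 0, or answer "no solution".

A=1, B=0, C=0, D=0

Check with F = 0 and E = 0 and A=1, B=0, C=0, D=0:
g1 = F AND C = 0 AND 0 = 0
g2 = g1 OR E = 0 OR 0 = 0
g3 = B OR D = 0 OR 0 = 0
g4 = A OR g2 = 1 OR 0 = 1
g5 = g4 OR g3 = 1 OR 0 = 1
g6 = g4 OR g5 = 1 OR 1 = 1
g7 = NOT g6 = NOT 1 = 0
So g7 = 0.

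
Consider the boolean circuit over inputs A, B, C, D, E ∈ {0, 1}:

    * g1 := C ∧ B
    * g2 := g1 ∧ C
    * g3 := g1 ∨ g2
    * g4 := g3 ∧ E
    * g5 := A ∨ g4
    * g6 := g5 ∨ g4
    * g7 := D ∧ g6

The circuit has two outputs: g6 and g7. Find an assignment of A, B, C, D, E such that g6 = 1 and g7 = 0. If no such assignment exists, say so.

A=1 B=1 C=1 D=0 E=0

Check with A=1 B=1 C=1 D=0 E=0:
g1 = C ∧ B = 1 ∧ 1 = 1
g2 = g1 ∧ C = 1 ∧ 1 = 1
g3 = g1 ∨ g2 = 1 ∨ 1 = 1
g4 = g3 ∧ E = 1 ∧ 0 = 0
g5 = A ∨ g4 = 1 ∨ 0 = 1
g6 = g5 ∨ g4 = 1 ∨ 0 = 1
g7 = D ∧ g6 = 0 ∧ 1 = 0
So g6 = 1 and g7 = 0.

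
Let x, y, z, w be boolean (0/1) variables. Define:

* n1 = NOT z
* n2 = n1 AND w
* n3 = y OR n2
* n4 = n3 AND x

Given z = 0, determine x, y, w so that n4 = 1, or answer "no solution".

x=1 y=0 w=1

n4 = n3 AND x must be 1, so both n3 = 1 and x = 1.
Check with z = 0 and x=1, y=0, w=1:
n1 = NOT z = NOT 0 = 1
n2 = n1 AND w = 1 AND 1 = 1
n3 = y OR n2 = 0 OR 1 = 1
n4 = n3 AND x = 1 AND 1 = 1
So n4 = 1.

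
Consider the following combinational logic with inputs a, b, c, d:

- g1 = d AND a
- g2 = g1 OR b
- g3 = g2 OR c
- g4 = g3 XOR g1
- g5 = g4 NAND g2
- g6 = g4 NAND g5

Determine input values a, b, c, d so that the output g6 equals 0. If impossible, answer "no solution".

a=0, b=0, c=1, d=0

g6 = g4 NAND g5 must be 0, so both g4 = 1 and g5 = 1.
Check with a=0, b=0, c=1, d=0:
g1 = d AND a = 0 AND 0 = 0
g2 = g1 OR b = 0 OR 0 = 0
g3 = g2 OR c = 0 OR 1 = 1
g4 = g3 XOR g1 = 1 XOR 0 = 1
g5 = g4 NAND g2 = 1 NAND 0 = 1
g6 = g4 NAND g5 = 1 NAND 1 = 0
So g6 = 0 as required.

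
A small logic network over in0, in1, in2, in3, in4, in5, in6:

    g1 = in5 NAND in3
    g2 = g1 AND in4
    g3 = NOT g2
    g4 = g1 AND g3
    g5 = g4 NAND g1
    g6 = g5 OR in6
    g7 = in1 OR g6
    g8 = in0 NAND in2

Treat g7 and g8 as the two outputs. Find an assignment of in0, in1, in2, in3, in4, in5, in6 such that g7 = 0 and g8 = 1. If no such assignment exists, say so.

Check with in0=0, in1=0, in2=1, in3=0, in4=0, in5=0, in6=0:
g1 = in5 NAND in3 = 0 NAND 0 = 1
g2 = g1 AND in4 = 1 AND 0 = 0
g3 = NOT g2 = NOT 0 = 1
g4 = g1 AND g3 = 1 AND 1 = 1
g5 = g4 NAND g1 = 1 NAND 1 = 0
g6 = g5 OR in6 = 0 OR 0 = 0
g7 = in1 OR g6 = 0 OR 0 = 0
g8 = in0 NAND in2 = 0 NAND 1 = 1
So g7 = 0 and g8 = 1.

in0=0, in1=0, in2=1, in3=0, in4=0, in5=0, in6=0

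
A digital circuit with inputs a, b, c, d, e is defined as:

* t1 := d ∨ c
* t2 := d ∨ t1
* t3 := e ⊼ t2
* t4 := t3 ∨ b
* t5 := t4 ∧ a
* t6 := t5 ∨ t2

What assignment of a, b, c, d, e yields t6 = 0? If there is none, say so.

t6 = t5 ∨ t2 must be 0, so both t5 = 0 and t2 = 0.
t5 = t4 ∧ a must be 0, so at least one of t4, a is 0.
Check with a=0 b=0 c=0 d=0 e=1:
t1 = d ∨ c = 0 ∨ 0 = 0
t2 = d ∨ t1 = 0 ∨ 0 = 0
t3 = e ⊼ t2 = 1 ⊼ 0 = 1
t4 = t3 ∨ b = 1 ∨ 0 = 1
t5 = t4 ∧ a = 1 ∧ 0 = 0
t6 = t5 ∨ t2 = 0 ∨ 0 = 0
So t6 = 0 as required.

a=0 b=0 c=0 d=0 e=1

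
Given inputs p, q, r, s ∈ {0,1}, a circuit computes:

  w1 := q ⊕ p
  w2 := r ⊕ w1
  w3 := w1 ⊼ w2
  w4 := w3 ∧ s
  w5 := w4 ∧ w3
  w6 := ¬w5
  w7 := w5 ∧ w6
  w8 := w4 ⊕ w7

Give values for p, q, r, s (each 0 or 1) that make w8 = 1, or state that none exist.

p=0, q=1, r=1, s=1

w8 = w4 ⊕ w7 must be 1, so w4 and w7 differ.
Check with p=0, q=1, r=1, s=1:
w1 = q ⊕ p = 1 ⊕ 0 = 1
w2 = r ⊕ w1 = 1 ⊕ 1 = 0
w3 = w1 ⊼ w2 = 1 ⊼ 0 = 1
w4 = w3 ∧ s = 1 ∧ 1 = 1
w5 = w4 ∧ w3 = 1 ∧ 1 = 1
w6 = ¬w5 = ¬1 = 0
w7 = w5 ∧ w6 = 1 ∧ 0 = 0
w8 = w4 ⊕ w7 = 1 ⊕ 0 = 1
So w8 = 1 as required.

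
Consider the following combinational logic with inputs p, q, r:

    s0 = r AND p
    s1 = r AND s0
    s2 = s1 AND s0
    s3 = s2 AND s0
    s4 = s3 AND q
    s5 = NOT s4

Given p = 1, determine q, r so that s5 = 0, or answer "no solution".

q=1, r=1

s5 = NOT s4 must be 0, so s4 = 1.
Check with p = 1 and q=1, r=1:
s0 = r AND p = 1 AND 1 = 1
s1 = r AND s0 = 1 AND 1 = 1
s2 = s1 AND s0 = 1 AND 1 = 1
s3 = s2 AND s0 = 1 AND 1 = 1
s4 = s3 AND q = 1 AND 1 = 1
s5 = NOT s4 = NOT 1 = 0
So s5 = 0.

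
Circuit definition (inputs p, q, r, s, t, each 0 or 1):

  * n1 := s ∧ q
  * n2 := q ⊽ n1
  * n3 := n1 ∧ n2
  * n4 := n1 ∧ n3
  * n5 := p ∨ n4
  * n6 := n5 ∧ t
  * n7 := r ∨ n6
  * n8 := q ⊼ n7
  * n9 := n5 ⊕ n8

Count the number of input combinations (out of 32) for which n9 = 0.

14

n9 = n5 ⊕ n8 must be 0, so n5 and n8 are equal.
Enumerating the 32 input combinations, 14 give n9 = 0 and 18 give n9 = 1.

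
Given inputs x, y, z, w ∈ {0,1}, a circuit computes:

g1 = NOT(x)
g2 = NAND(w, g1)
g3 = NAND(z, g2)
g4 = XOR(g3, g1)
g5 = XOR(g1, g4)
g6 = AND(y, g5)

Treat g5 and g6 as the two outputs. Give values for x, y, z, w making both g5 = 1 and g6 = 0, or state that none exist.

x=0 y=0 z=0 w=1

Check with x=0 y=0 z=0 w=1:
g1 = NOT(x) = NOT 0 = 1
g2 = NAND(w, g1) = NAND(1, 1) = 0
g3 = NAND(z, g2) = NAND(0, 0) = 1
g4 = XOR(g3, g1) = XOR(1, 1) = 0
g5 = XOR(g1, g4) = XOR(1, 0) = 1
g6 = AND(y, g5) = AND(0, 1) = 0
So g5 = 1 and g6 = 0.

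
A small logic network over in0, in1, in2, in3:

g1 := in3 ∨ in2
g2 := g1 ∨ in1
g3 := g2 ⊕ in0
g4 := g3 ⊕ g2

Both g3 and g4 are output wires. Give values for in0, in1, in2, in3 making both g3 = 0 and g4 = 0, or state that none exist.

Check with in0=0, in1=0, in2=0, in3=0:
g1 = in3 ∨ in2 = 0 ∨ 0 = 0
g2 = g1 ∨ in1 = 0 ∨ 0 = 0
g3 = g2 ⊕ in0 = 0 ⊕ 0 = 0
g4 = g3 ⊕ g2 = 0 ⊕ 0 = 0
So g3 = 0 and g4 = 0.

in0=0, in1=0, in2=0, in3=0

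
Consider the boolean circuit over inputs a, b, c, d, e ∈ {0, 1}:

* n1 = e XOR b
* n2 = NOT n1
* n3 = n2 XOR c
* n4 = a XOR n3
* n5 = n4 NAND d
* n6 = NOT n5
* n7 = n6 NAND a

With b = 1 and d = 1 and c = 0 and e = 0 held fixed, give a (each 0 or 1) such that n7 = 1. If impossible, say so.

a=0

n7 = n6 NAND a must be 1, so at least one of n6, a is 0.
Check with b = 1 and d = 1 and c = 0 and e = 0 and a=0:
n1 = e XOR b = 0 XOR 1 = 1
n2 = NOT n1 = NOT 1 = 0
n3 = n2 XOR c = 0 XOR 0 = 0
n4 = a XOR n3 = 0 XOR 0 = 0
n5 = n4 NAND d = 0 NAND 1 = 1
n6 = NOT n5 = NOT 1 = 0
n7 = n6 NAND a = 0 NAND 0 = 1
So n7 = 1.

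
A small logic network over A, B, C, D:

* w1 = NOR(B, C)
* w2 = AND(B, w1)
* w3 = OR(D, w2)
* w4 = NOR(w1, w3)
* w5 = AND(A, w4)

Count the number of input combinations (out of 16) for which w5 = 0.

w5 = AND(A, w4) must be 0, so at least one of A, w4 is 0.
Enumerating the 16 input combinations, 13 give w5 = 0 and 3 give w5 = 1.

13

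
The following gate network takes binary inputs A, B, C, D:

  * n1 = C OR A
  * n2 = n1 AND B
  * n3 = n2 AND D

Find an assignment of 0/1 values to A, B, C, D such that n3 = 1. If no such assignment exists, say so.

Check with A=1, B=1, C=0, D=1:
n1 = C OR A = 0 OR 1 = 1
n2 = n1 AND B = 1 AND 1 = 1
n3 = n2 AND D = 1 AND 1 = 1
So n3 = 1 as required.

A=1, B=1, C=0, D=1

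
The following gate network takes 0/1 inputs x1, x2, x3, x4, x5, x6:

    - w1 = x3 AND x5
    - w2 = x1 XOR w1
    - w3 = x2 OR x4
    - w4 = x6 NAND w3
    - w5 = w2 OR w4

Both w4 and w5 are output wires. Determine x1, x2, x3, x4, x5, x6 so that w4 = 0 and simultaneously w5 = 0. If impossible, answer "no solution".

Check with x1=0 x2=0 x3=0 x4=1 x5=0 x6=1:
w1 = x3 AND x5 = 0 AND 0 = 0
w2 = x1 XOR w1 = 0 XOR 0 = 0
w3 = x2 OR x4 = 0 OR 1 = 1
w4 = x6 NAND w3 = 1 NAND 1 = 0
w5 = w2 OR w4 = 0 OR 0 = 0
So w4 = 0 and w5 = 0.

x1=0 x2=0 x3=0 x4=1 x5=0 x6=1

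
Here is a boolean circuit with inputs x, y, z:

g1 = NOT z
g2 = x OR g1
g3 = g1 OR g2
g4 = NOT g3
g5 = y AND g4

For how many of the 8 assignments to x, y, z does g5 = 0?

g5 = y AND g4 must be 0, so at least one of y, g4 is 0.
Enumerating the 8 input combinations, 7 give g5 = 0 and 1 give g5 = 1.

7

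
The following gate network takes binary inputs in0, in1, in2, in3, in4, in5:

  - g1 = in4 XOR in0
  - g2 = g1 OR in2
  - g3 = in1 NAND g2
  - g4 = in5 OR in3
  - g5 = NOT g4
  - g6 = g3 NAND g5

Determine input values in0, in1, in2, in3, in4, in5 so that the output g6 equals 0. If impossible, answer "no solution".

in0=1, in1=0, in2=0, in3=0, in4=1, in5=0

Check with in0=1, in1=0, in2=0, in3=0, in4=1, in5=0:
g1 = in4 XOR in0 = 1 XOR 1 = 0
g2 = g1 OR in2 = 0 OR 0 = 0
g3 = in1 NAND g2 = 0 NAND 0 = 1
g4 = in5 OR in3 = 0 OR 0 = 0
g5 = NOT g4 = NOT 0 = 1
g6 = g3 NAND g5 = 1 NAND 1 = 0
So g6 = 0 as required.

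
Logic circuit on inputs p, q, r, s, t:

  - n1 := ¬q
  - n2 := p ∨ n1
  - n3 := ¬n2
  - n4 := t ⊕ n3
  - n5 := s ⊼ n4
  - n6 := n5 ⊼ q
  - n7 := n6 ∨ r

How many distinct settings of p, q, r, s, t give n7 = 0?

6

n7 = n6 ∨ r must be 0, so both n6 = 0 and r = 0.
Satisfying assignments:
  p=0, q=1, r=0, s=0, t=0
  p=0, q=1, r=0, s=0, t=1
  p=0, q=1, r=0, s=1, t=1
  p=1, q=1, r=0, s=0, t=0
  p=1, q=1, r=0, s=0, t=1
  p=1, q=1, r=0, s=1, t=0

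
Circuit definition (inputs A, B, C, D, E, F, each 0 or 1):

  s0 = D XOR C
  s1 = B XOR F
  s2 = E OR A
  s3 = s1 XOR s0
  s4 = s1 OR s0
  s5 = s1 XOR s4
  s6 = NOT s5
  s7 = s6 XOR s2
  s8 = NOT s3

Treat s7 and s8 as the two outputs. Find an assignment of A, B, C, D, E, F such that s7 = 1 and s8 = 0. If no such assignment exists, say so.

Check with A=1, B=0, C=1, D=0, E=0, F=0:
s0 = D XOR C = 0 XOR 1 = 1
s1 = B XOR F = 0 XOR 0 = 0
s2 = E OR A = 0 OR 1 = 1
s3 = s1 XOR s0 = 0 XOR 1 = 1
s4 = s1 OR s0 = 0 OR 1 = 1
s5 = s1 XOR s4 = 0 XOR 1 = 1
s6 = NOT s5 = NOT 1 = 0
s7 = s6 XOR s2 = 0 XOR 1 = 1
s8 = NOT s3 = NOT 1 = 0
So s7 = 1 and s8 = 0.

A=1, B=0, C=1, D=0, E=0, F=0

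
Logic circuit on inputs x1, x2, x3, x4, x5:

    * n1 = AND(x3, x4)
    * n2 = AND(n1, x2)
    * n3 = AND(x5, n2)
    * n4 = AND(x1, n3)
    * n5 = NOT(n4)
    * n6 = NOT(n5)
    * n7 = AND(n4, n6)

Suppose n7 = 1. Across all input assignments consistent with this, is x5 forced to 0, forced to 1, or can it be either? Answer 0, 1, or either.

1

n7 = AND(n4, n6) must be 1, so both n4 = 1 and n6 = 1.
n4 = AND(x1, n3) must be 1, so both x1 = 1 and n3 = 1.
Every assignment with n7 = 1 has x5 = 1; there are 1 such assignment(s).
  x1=1, x2=1, x3=1, x4=1, x5=1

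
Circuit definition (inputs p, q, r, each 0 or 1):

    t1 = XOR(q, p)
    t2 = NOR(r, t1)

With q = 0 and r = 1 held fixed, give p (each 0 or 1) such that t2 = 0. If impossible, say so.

Check with q = 0 and r = 1 and p=0:
t1 = XOR(q, p) = XOR(0, 0) = 0
t2 = NOR(r, t1) = NOR(1, 0) = 0
So t2 = 0.

p=0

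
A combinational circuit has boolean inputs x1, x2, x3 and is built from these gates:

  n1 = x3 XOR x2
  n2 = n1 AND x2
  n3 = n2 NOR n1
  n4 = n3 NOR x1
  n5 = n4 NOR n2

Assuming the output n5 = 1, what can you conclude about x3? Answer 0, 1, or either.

either

Both values of x3 occur among assignments with n5 = 1:
  x3=0: x1=0, x2=0, x3=0
  x3=1: x1=0, x2=1, x3=1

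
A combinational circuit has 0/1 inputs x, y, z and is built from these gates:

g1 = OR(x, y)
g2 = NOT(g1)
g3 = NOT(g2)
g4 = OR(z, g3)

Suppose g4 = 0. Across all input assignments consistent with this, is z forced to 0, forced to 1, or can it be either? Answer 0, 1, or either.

g4 = OR(z, g3) must be 0, so both z = 0 and g3 = 0.
g3 = NOT(g2) must be 0, so g2 = 1.
Every assignment with g4 = 0 has z = 0; there are 1 such assignment(s).
  x=0, y=0, z=0

0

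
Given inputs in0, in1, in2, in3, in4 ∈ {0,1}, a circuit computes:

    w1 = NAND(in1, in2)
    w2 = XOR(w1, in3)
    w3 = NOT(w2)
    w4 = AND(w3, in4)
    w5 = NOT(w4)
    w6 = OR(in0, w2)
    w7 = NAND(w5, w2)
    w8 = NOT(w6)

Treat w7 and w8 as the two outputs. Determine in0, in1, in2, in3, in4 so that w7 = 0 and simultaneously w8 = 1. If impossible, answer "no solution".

Across all 32 input combinations, none give both w7 = 0 and w8 = 1.

no solution exists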